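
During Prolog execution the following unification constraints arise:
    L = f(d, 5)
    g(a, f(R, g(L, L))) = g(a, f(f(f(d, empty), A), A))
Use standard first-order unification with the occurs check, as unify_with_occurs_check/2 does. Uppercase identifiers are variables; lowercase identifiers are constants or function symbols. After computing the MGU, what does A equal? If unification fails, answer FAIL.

g(f(d, 5), f(d, 5))

Bind L := f(d, 5); substituting into the remaining equation gives: g(a, f(R, g(f(d, 5), f(d, 5)))) = g(a, f(f(f(d, empty), A), A)).
Decompose g/2: a = a,  f(R, g(f(d, 5), f(d, 5))) = f(f(f(d, empty), A), A).
Delete trivial equation a = a.
Decompose f/2: R = f(f(d, empty), A),  g(f(d, 5), f(d, 5)) = A.
Bind R := f(f(d, empty), A); no other remaining equation mentions R.
Bind A := g(f(d, 5), f(d, 5)). Substituting into the earlier binding gives R := f(f(d, empty), g(f(d, 5), f(d, 5))).
MGU = { L ↦ f(d, 5), R ↦ f(f(d, empty), g(f(d, 5), f(d, 5))), A ↦ g(f(d, 5), f(d, 5)) }, so A ↦ g(f(d, 5), f(d, 5)).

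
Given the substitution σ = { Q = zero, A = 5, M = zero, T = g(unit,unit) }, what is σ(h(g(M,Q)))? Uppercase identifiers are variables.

h(g(zero,zero))

Replace each occurrence of Q with zero.
Replace each occurrence of M with zero.
Result: h(g(zero,zero)).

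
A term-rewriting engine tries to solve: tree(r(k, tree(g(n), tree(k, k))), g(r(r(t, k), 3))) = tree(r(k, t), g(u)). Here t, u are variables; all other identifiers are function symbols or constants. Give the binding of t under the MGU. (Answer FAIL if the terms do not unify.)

tree(g(n), tree(k, k))

Decompose tree/2: r(k, tree(g(n), tree(k, k))) = r(k, t),  g(r(r(t, k), 3)) = g(u).
Decompose r/2: k = k,  tree(g(n), tree(k, k)) = t.
Delete trivial equation k = k.
Bind t := tree(g(n), tree(k, k)); substituting into the remaining equation gives: g(r(r(tree(g(n), tree(k, k)), k), 3)) = g(u).
Decompose g/1: r(r(tree(g(n), tree(k, k)), k), 3) = u.
Bind u := r(r(tree(g(n), tree(k, k)), k), 3).
MGU = { t ↦ tree(g(n), tree(k, k)), u ↦ r(r(tree(g(n), tree(k, k)), k), 3) }, so t ↦ tree(g(n), tree(k, k)).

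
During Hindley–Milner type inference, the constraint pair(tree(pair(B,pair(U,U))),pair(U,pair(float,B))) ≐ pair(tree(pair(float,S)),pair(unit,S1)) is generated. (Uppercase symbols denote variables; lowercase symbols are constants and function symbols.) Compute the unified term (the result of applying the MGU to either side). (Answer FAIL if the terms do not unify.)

pair(tree(pair(float,pair(unit,unit))),pair(unit,pair(float,float)))

Decompose pair/2: tree(pair(B,pair(U,U))) ≐ tree(pair(float,S)),  pair(U,pair(float,B)) ≐ pair(unit,S1).
Decompose tree/1: pair(B,pair(U,U)) ≐ pair(float,S).
Decompose pair/2: B ≐ float,  pair(U,U) ≐ S.
Bind B := float; substituting into the one remaining equation that mentions B gives: pair(U,pair(float,float)) ≐ pair(unit,S1).
Bind S := pair(U,U); no other remaining equation mentions S.
Decompose pair/2: U ≐ unit,  pair(float,float) ≐ S1.
Bind U := unit; no other remaining equation mentions U. Substituting into the earlier binding gives S := pair(unit,unit).
Bind S1 := pair(float,float).
Applying the MGU to either side gives pair(tree(pair(float,pair(unit,unit))),pair(unit,pair(float,float))).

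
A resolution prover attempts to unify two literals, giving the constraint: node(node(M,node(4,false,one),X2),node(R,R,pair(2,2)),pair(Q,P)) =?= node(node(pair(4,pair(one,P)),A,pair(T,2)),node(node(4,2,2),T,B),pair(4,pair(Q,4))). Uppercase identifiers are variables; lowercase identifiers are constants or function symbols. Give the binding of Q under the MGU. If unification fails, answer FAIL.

Decompose node/3: node(M,node(4,false,one),X2) =?= node(pair(4,pair(one,P)),A,pair(T,2)),  node(R,R,pair(2,2)) =?= node(node(4,2,2),T,B),  pair(Q,P) =?= pair(4,pair(Q,4)).
Decompose node/3: M =?= pair(4,pair(one,P)),  node(4,false,one) =?= A,  X2 =?= pair(T,2).
Bind M := pair(4,pair(one,P)); no other remaining equation mentions M.
Bind A := node(4,false,one); no other remaining equation mentions A.
Bind X2 := pair(T,2); no other remaining equation mentions X2.
Decompose node/3: R =?= node(4,2,2),  R =?= T,  pair(2,2) =?= B.
Bind R := node(4,2,2); substituting into the one remaining equation that mentions R gives: node(4,2,2) =?= T.
Bind T := node(4,2,2); no other remaining equation mentions T. Substituting into the earlier binding gives X2 := pair(node(4,2,2),2).
Bind B := pair(2,2); no other remaining equation mentions B.
Decompose pair/2: Q =?= 4,  P =?= pair(Q,4).
Bind Q := 4; substituting into the remaining equation gives: P =?= pair(4,4).
Bind P := pair(4,4). Substituting into the earlier binding gives M := pair(4,pair(one,pair(4,4))).
MGU = { M ↦ pair(4,pair(one,pair(4,4))), A ↦ node(4,false,one), X2 ↦ pair(node(4,2,2),2), R ↦ node(4,2,2), T ↦ node(4,2,2), B ↦ pair(2,2), Q ↦ 4, P ↦ pair(4,4) }, so Q ↦ 4.

4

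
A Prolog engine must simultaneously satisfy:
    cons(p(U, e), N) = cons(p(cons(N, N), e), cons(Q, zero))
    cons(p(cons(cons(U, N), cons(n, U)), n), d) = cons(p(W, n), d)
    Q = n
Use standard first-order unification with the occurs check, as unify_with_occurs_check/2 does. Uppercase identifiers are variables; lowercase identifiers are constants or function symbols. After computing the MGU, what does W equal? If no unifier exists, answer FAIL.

cons(cons(cons(cons(n, zero), cons(n, zero)), cons(n, zero)), cons(n, cons(cons(n, zero), cons(n, zero))))

Decompose cons/2: p(U, e) = p(cons(N, N), e),  N = cons(Q, zero).
Decompose p/2: U = cons(N, N),  e = e.
Bind U := cons(N, N); substituting into the one remaining equation that mentions U gives: cons(p(cons(cons(cons(N, N), N), cons(n, cons(N, N))), n), d) = cons(p(W, n), d).
Delete trivial equation e = e.
Bind N := cons(Q, zero); substituting into the one remaining equation that mentions N gives: cons(p(cons(cons(cons(cons(Q, zero), cons(Q, zero)), cons(Q, zero)), cons(n, cons(cons(Q, zero), cons(Q, zero)))), n), d) = cons(p(W, n), d). Substituting into the earlier binding gives U := cons(cons(Q, zero), cons(Q, zero)).
Decompose cons/2: p(cons(cons(cons(cons(Q, zero), cons(Q, zero)), cons(Q, zero)), cons(n, cons(cons(Q, zero), cons(Q, zero)))), n) = p(W, n),  d = d.
Decompose p/2: cons(cons(cons(cons(Q, zero), cons(Q, zero)), cons(Q, zero)), cons(n, cons(cons(Q, zero), cons(Q, zero)))) = W,  n = n.
Bind W := cons(cons(cons(cons(Q, zero), cons(Q, zero)), cons(Q, zero)), cons(n, cons(cons(Q, zero), cons(Q, zero)))); no other remaining equation mentions W.
Delete trivial equation n = n.
Delete trivial equation d = d.
Bind Q := n. Substituting into the earlier bindings gives U := cons(cons(n, zero), cons(n, zero)), N := cons(n, zero), W := cons(cons(cons(cons(n, zero), cons(n, zero)), cons(n, zero)), cons(n, cons(cons(n, zero), cons(n, zero)))).
MGU = { U = cons(cons(n, zero), cons(n, zero)), N = cons(n, zero), W = cons(cons(cons(cons(n, zero), cons(n, zero)), cons(n, zero)), cons(n, cons(cons(n, zero), cons(n, zero)))), Q = n }, so W = cons(cons(cons(cons(n, zero), cons(n, zero)), cons(n, zero)), cons(n, cons(cons(n, zero), cons(n, zero)))).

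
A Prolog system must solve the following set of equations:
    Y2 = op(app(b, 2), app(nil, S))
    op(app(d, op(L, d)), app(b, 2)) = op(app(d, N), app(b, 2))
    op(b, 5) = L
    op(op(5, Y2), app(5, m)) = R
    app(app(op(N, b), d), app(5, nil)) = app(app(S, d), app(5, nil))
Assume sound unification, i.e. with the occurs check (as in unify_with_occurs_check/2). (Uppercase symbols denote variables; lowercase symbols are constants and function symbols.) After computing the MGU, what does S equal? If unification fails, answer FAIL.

op(op(op(b, 5), d), b)

Bind Y2 := op(app(b, 2), app(nil, S)); substituting into the one remaining equation that mentions Y2 gives: op(op(5, op(app(b, 2), app(nil, S))), app(5, m)) = R.
Decompose op/2: app(d, op(L, d)) = app(d, N),  app(b, 2) = app(b, 2).
Decompose app/2: d = d,  op(L, d) = N.
Delete trivial equation d = d.
Bind N := op(L, d); substituting into the one remaining equation that mentions N gives: app(app(op(op(L, d), b), d), app(5, nil)) = app(app(S, d), app(5, nil)).
Delete trivial equation app(b, 2) = app(b, 2).
Bind L := op(b, 5); substituting into the one remaining equation that mentions L gives: app(app(op(op(op(b, 5), d), b), d), app(5, nil)) = app(app(S, d), app(5, nil)). Substituting into the earlier binding gives N := op(op(b, 5), d).
Bind R := op(op(5, op(app(b, 2), app(nil, S))), app(5, m)); no other remaining equation mentions R.
Decompose app/2: app(op(op(op(b, 5), d), b), d) = app(S, d),  app(5, nil) = app(5, nil).
Decompose app/2: op(op(op(b, 5), d), b) = S,  d = d.
Bind S := op(op(op(b, 5), d), b); no other remaining equation mentions S. Substituting into the earlier bindings gives Y2 := op(app(b, 2), app(nil, op(op(op(b, 5), d), b))), R := op(op(5, op(app(b, 2), app(nil, op(op(op(b, 5), d), b)))), app(5, m)).
Delete trivial equation d = d.
Delete trivial equation app(5, nil) = app(5, nil).
MGU = { Y2 ↦ op(app(b, 2), app(nil, op(op(op(b, 5), d), b))), N ↦ op(op(b, 5), d), L ↦ op(b, 5), R ↦ op(op(5, op(app(b, 2), app(nil, op(op(op(b, 5), d), b)))), app(5, m)), S ↦ op(op(op(b, 5), d), b) }, so S ↦ op(op(op(b, 5), d), b).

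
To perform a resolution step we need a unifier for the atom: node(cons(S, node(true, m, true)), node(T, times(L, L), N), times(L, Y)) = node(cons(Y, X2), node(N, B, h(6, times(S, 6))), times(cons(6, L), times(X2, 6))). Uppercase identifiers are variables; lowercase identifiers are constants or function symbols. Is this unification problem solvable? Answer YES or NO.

NO

Decompose node/3: cons(S, node(true, m, true)) = cons(Y, X2),  node(T, times(L, L), N) = node(N, B, h(6, times(S, 6))),  times(L, Y) = times(cons(6, L), times(X2, 6)).
Decompose cons/2: S = Y,  node(true, m, true) = X2.
Bind S := Y; substituting into the one remaining equation that mentions S gives: node(T, times(L, L), N) = node(N, B, h(6, times(Y, 6))).
Bind X2 := node(true, m, true); substituting into the one remaining equation that mentions X2 gives: times(L, Y) = times(cons(6, L), times(node(true, m, true), 6)).
Decompose node/3: T = N,  times(L, L) = B,  N = h(6, times(Y, 6)).
Bind T := N; no other remaining equation mentions T.
Bind B := times(L, L); no other remaining equation mentions B.
Bind N := h(6, times(Y, 6)); no other remaining equation mentions N. Substituting into the earlier binding gives T := h(6, times(Y, 6)).
Decompose times/2: L = cons(6, L),  Y = times(node(true, m, true), 6).
Occurs check fails: L occurs in cons(6, L); the equation L = cons(6, L) has no finite solution.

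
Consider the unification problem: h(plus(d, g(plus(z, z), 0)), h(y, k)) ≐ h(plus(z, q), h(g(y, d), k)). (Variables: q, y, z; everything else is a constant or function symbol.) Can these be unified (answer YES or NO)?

NO

Decompose h/2: plus(d, g(plus(z, z), 0)) ≐ plus(z, q),  h(y, k) ≐ h(g(y, d), k).
Decompose plus/2: d ≐ z,  g(plus(z, z), 0) ≐ q.
Bind z := d; substituting into the one remaining equation that mentions z gives: g(plus(d, d), 0) ≐ q.
Bind q := g(plus(d, d), 0); no other remaining equation mentions q.
Decompose h/2: y ≐ g(y, d),  k ≐ k.
Occurs check fails: y occurs in g(y, d); the equation y ≐ g(y, d) has no finite solution.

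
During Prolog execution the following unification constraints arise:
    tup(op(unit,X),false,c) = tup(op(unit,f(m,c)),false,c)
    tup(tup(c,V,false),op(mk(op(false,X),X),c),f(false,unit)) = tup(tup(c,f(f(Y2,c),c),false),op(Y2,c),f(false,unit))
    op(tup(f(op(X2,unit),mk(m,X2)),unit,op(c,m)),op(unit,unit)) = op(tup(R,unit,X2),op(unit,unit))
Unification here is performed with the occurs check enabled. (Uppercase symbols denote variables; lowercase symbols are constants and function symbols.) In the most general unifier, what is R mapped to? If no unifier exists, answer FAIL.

f(op(op(c,m),unit),mk(m,op(c,m)))

Decompose tup/3: op(unit,X) = op(unit,f(m,c)),  false = false,  c = c.
Decompose op/2: unit = unit,  X = f(m,c).
Delete trivial equation unit = unit.
Bind X := f(m,c); substituting into the one remaining equation that mentions X gives: tup(tup(c,V,false),op(mk(op(false,f(m,c)),f(m,c)),c),f(false,unit)) = tup(tup(c,f(f(Y2,c),c),false),op(Y2,c),f(false,unit)).
Delete trivial equation false = false.
Delete trivial equation c = c.
Decompose tup/3: tup(c,V,false) = tup(c,f(f(Y2,c),c),false),  op(mk(op(false,f(m,c)),f(m,c)),c) = op(Y2,c),  f(false,unit) = f(false,unit).
Decompose tup/3: c = c,  V = f(f(Y2,c),c),  false = false.
Delete trivial equation c = c.
Bind V := f(f(Y2,c),c); no other remaining equation mentions V.
Delete trivial equation false = false.
Decompose op/2: mk(op(false,f(m,c)),f(m,c)) = Y2,  c = c.
Bind Y2 := mk(op(false,f(m,c)),f(m,c)); no other remaining equation mentions Y2. Substituting into the earlier binding gives V := f(f(mk(op(false,f(m,c)),f(m,c)),c),c).
Delete trivial equation c = c.
Delete trivial equation f(false,unit) = f(false,unit).
Decompose op/2: tup(f(op(X2,unit),mk(m,X2)),unit,op(c,m)) = tup(R,unit,X2),  op(unit,unit) = op(unit,unit).
Decompose tup/3: f(op(X2,unit),mk(m,X2)) = R,  unit = unit,  op(c,m) = X2.
Bind R := f(op(X2,unit),mk(m,X2)); no other remaining equation mentions R.
Delete trivial equation unit = unit.
Bind X2 := op(c,m); no other remaining equation mentions X2. Substituting into the earlier binding gives R := f(op(op(c,m),unit),mk(m,op(c,m))).
Delete trivial equation op(unit,unit) = op(unit,unit).
MGU = { X -> f(m,c), V -> f(f(mk(op(false,f(m,c)),f(m,c)),c),c), Y2 -> mk(op(false,f(m,c)),f(m,c)), R -> f(op(op(c,m),unit),mk(m,op(c,m))), X2 -> op(c,m) }, so R -> f(op(op(c,m),unit),mk(m,op(c,m))).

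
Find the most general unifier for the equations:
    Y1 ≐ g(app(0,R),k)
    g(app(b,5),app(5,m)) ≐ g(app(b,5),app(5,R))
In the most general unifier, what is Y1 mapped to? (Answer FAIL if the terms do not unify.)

Bind Y1 := g(app(0,R),k); no other remaining equation mentions Y1.
Decompose g/2: app(b,5) ≐ app(b,5),  app(5,m) ≐ app(5,R).
Delete trivial equation app(b,5) ≐ app(b,5).
Decompose app/2: 5 ≐ 5,  m ≐ R.
Delete trivial equation 5 ≐ 5.
Bind R := m. Substituting into the earlier binding gives Y1 := g(app(0,m),k).
MGU = { Y1 -> g(app(0,m),k), R -> m }, so Y1 -> g(app(0,m),k).

g(app(0,m),k)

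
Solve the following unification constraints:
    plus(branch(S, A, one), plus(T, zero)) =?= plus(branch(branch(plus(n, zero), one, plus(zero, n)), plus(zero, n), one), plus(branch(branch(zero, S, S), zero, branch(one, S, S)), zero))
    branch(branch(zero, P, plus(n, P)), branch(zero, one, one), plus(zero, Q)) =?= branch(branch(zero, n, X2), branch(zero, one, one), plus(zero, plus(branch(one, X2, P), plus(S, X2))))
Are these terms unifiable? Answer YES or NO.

Decompose plus/2: branch(S, A, one) =?= branch(branch(plus(n, zero), one, plus(zero, n)), plus(zero, n), one),  plus(T, zero) =?= plus(branch(branch(zero, S, S), zero, branch(one, S, S)), zero).
Decompose branch/3: S =?= branch(plus(n, zero), one, plus(zero, n)),  A =?= plus(zero, n),  one =?= one.
Bind S := branch(plus(n, zero), one, plus(zero, n)); substituting into the 2 remaining equations that mention S gives: plus(T, zero) =?= plus(branch(branch(zero, branch(plus(n, zero), one, plus(zero, n)), branch(plus(n, zero), one, plus(zero, n))), zero, branch(one, branch(plus(n, zero), one, plus(zero, n)), branch(plus(n, zero), one, plus(zero, n)))), zero),  branch(branch(zero, P, plus(n, P)), branch(zero, one, one), plus(zero, Q)) =?= branch(branch(zero, n, X2), branch(zero, one, one), plus(zero, plus(branch(one, X2, P), plus(branch(plus(n, zero), one, plus(zero, n)), X2)))).
Bind A := plus(zero, n); no other remaining equation mentions A.
Delete trivial equation one =?= one.
Decompose plus/2: T =?= branch(branch(zero, branch(plus(n, zero), one, plus(zero, n)), branch(plus(n, zero), one, plus(zero, n))), zero, branch(one, branch(plus(n, zero), one, plus(zero, n)), branch(plus(n, zero), one, plus(zero, n)))),  zero =?= zero.
Bind T := branch(branch(zero, branch(plus(n, zero), one, plus(zero, n)), branch(plus(n, zero), one, plus(zero, n))), zero, branch(one, branch(plus(n, zero), one, plus(zero, n)), branch(plus(n, zero), one, plus(zero, n)))); no other remaining equation mentions T.
Delete trivial equation zero =?= zero.
Decompose branch/3: branch(zero, P, plus(n, P)) =?= branch(zero, n, X2),  branch(zero, one, one) =?= branch(zero, one, one),  plus(zero, Q) =?= plus(zero, plus(branch(one, X2, P), plus(branch(plus(n, zero), one, plus(zero, n)), X2))).
Decompose branch/3: zero =?= zero,  P =?= n,  plus(n, P) =?= X2.
Delete trivial equation zero =?= zero.
Bind P := n; substituting into the 2 remaining equations that mention P gives: plus(n, n) =?= X2,  plus(zero, Q) =?= plus(zero, plus(branch(one, X2, n), plus(branch(plus(n, zero), one, plus(zero, n)), X2))).
Bind X2 := plus(n, n); substituting into the one remaining equation that mentions X2 gives: plus(zero, Q) =?= plus(zero, plus(branch(one, plus(n, n), n), plus(branch(plus(n, zero), one, plus(zero, n)), plus(n, n)))).
Delete trivial equation branch(zero, one, one) =?= branch(zero, one, one).
Decompose plus/2: zero =?= zero,  Q =?= plus(branch(one, plus(n, n), n), plus(branch(plus(n, zero), one, plus(zero, n)), plus(n, n))).
Delete trivial equation zero =?= zero.
Bind Q := plus(branch(one, plus(n, n), n), plus(branch(plus(n, zero), one, plus(zero, n)), plus(n, n))).
No equations remain and no clash or occurs-check failure arose, so a unifier exists.

YES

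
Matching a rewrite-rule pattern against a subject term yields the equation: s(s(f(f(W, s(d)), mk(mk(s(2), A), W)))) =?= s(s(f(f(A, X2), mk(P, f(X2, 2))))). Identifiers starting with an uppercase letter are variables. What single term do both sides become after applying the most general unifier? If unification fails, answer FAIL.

Decompose s/1: s(f(f(W, s(d)), mk(mk(s(2), A), W))) =?= s(f(f(A, X2), mk(P, f(X2, 2)))).
Decompose s/1: f(f(W, s(d)), mk(mk(s(2), A), W)) =?= f(f(A, X2), mk(P, f(X2, 2))).
Decompose f/2: f(W, s(d)) =?= f(A, X2),  mk(mk(s(2), A), W) =?= mk(P, f(X2, 2)).
Decompose f/2: W =?= A,  s(d) =?= X2.
Bind W := A; substituting into the one remaining equation that mentions W gives: mk(mk(s(2), A), A) =?= mk(P, f(X2, 2)).
Bind X2 := s(d); substituting into the remaining equation gives: mk(mk(s(2), A), A) =?= mk(P, f(s(d), 2)).
Decompose mk/2: mk(s(2), A) =?= P,  A =?= f(s(d), 2).
Bind P := mk(s(2), A); no other remaining equation mentions P.
Bind A := f(s(d), 2). Substituting into the earlier bindings gives W := f(s(d), 2), P := mk(s(2), f(s(d), 2)).
Applying the MGU to either side gives s(s(f(f(f(s(d), 2), s(d)), mk(mk(s(2), f(s(d), 2)), f(s(d), 2))))).

s(s(f(f(f(s(d), 2), s(d)), mk(mk(s(2), f(s(d), 2)), f(s(d), 2)))))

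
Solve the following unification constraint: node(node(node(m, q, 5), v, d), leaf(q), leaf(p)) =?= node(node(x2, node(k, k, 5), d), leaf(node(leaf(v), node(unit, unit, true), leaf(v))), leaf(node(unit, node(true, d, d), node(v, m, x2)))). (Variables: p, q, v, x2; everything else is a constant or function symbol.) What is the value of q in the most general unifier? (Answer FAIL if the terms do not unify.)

node(leaf(node(k, k, 5)), node(unit, unit, true), leaf(node(k, k, 5)))

Decompose node/3: node(node(m, q, 5), v, d) =?= node(x2, node(k, k, 5), d),  leaf(q) =?= leaf(node(leaf(v), node(unit, unit, true), leaf(v))),  leaf(p) =?= leaf(node(unit, node(true, d, d), node(v, m, x2))).
Decompose node/3: node(m, q, 5) =?= x2,  v =?= node(k, k, 5),  d =?= d.
Bind x2 := node(m, q, 5); substituting into the one remaining equation that mentions x2 gives: leaf(p) =?= leaf(node(unit, node(true, d, d), node(v, m, node(m, q, 5)))).
Bind v := node(k, k, 5); substituting into the 2 remaining equations that mention v gives: leaf(q) =?= leaf(node(leaf(node(k, k, 5)), node(unit, unit, true), leaf(node(k, k, 5)))),  leaf(p) =?= leaf(node(unit, node(true, d, d), node(node(k, k, 5), m, node(m, q, 5)))).
Delete trivial equation d =?= d.
Decompose leaf/1: q =?= node(leaf(node(k, k, 5)), node(unit, unit, true), leaf(node(k, k, 5))).
Bind q := node(leaf(node(k, k, 5)), node(unit, unit, true), leaf(node(k, k, 5))); substituting into the remaining equation gives: leaf(p) =?= leaf(node(unit, node(true, d, d), node(node(k, k, 5), m, node(m, node(leaf(node(k, k, 5)), node(unit, unit, true), leaf(node(k, k, 5))), 5)))). Substituting into the earlier binding gives x2 := node(m, node(leaf(node(k, k, 5)), node(unit, unit, true), leaf(node(k, k, 5))), 5).
Decompose leaf/1: p =?= node(unit, node(true, d, d), node(node(k, k, 5), m, node(m, node(leaf(node(k, k, 5)), node(unit, unit, true), leaf(node(k, k, 5))), 5))).
Bind p := node(unit, node(true, d, d), node(node(k, k, 5), m, node(m, node(leaf(node(k, k, 5)), node(unit, unit, true), leaf(node(k, k, 5))), 5))).
MGU = { x2 := node(m, node(leaf(node(k, k, 5)), node(unit, unit, true), leaf(node(k, k, 5))), 5), v := node(k, k, 5), q := node(leaf(node(k, k, 5)), node(unit, unit, true), leaf(node(k, k, 5))), p := node(unit, node(true, d, d), node(node(k, k, 5), m, node(m, node(leaf(node(k, k, 5)), node(unit, unit, true), leaf(node(k, k, 5))), 5))) }, so q := node(leaf(node(k, k, 5)), node(unit, unit, true), leaf(node(k, k, 5))).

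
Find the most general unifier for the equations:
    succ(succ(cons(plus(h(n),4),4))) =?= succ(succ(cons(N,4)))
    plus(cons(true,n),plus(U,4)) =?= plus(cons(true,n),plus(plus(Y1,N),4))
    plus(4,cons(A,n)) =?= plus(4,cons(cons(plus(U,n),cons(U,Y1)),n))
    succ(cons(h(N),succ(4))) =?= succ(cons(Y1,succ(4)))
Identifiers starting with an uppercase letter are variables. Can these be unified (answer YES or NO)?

YES

Decompose succ/1: succ(cons(plus(h(n),4),4)) =?= succ(cons(N,4)).
Decompose succ/1: cons(plus(h(n),4),4) =?= cons(N,4).
Decompose cons/2: plus(h(n),4) =?= N,  4 =?= 4.
Bind N := plus(h(n),4); substituting into the 2 remaining equations that mention N gives: plus(cons(true,n),plus(U,4)) =?= plus(cons(true,n),plus(plus(Y1,plus(h(n),4)),4)),  succ(cons(h(plus(h(n),4)),succ(4))) =?= succ(cons(Y1,succ(4))).
Delete trivial equation 4 =?= 4.
Decompose plus/2: cons(true,n) =?= cons(true,n),  plus(U,4) =?= plus(plus(Y1,plus(h(n),4)),4).
Delete trivial equation cons(true,n) =?= cons(true,n).
Decompose plus/2: U =?= plus(Y1,plus(h(n),4)),  4 =?= 4.
Bind U := plus(Y1,plus(h(n),4)); substituting into the one remaining equation that mentions U gives: plus(4,cons(A,n)) =?= plus(4,cons(cons(plus(plus(Y1,plus(h(n),4)),n),cons(plus(Y1,plus(h(n),4)),Y1)),n)).
Delete trivial equation 4 =?= 4.
Decompose plus/2: 4 =?= 4,  cons(A,n) =?= cons(cons(plus(plus(Y1,plus(h(n),4)),n),cons(plus(Y1,plus(h(n),4)),Y1)),n).
Delete trivial equation 4 =?= 4.
Decompose cons/2: A =?= cons(plus(plus(Y1,plus(h(n),4)),n),cons(plus(Y1,plus(h(n),4)),Y1)),  n =?= n.
Bind A := cons(plus(plus(Y1,plus(h(n),4)),n),cons(plus(Y1,plus(h(n),4)),Y1)); no other remaining equation mentions A.
Delete trivial equation n =?= n.
Decompose succ/1: cons(h(plus(h(n),4)),succ(4)) =?= cons(Y1,succ(4)).
Decompose cons/2: h(plus(h(n),4)) =?= Y1,  succ(4) =?= succ(4).
Bind Y1 := h(plus(h(n),4)); no other remaining equation mentions Y1. Substituting into the earlier bindings gives U := plus(h(plus(h(n),4)),plus(h(n),4)), A := cons(plus(plus(h(plus(h(n),4)),plus(h(n),4)),n),cons(plus(h(plus(h(n),4)),plus(h(n),4)),h(plus(h(n),4)))).
Delete trivial equation succ(4) =?= succ(4).
No equations remain and no clash or occurs-check failure arose, so a unifier exists.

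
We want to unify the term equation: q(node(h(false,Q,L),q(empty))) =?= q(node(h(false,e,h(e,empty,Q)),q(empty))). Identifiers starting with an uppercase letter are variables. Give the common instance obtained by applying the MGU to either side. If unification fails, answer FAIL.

Decompose q/1: node(h(false,Q,L),q(empty)) =?= node(h(false,e,h(e,empty,Q)),q(empty)).
Decompose node/2: h(false,Q,L) =?= h(false,e,h(e,empty,Q)),  q(empty) =?= q(empty).
Decompose h/3: false =?= false,  Q =?= e,  L =?= h(e,empty,Q).
Delete trivial equation false =?= false.
Bind Q := e; substituting into the one remaining equation that mentions Q gives: L =?= h(e,empty,e).
Bind L := h(e,empty,e); no other remaining equation mentions L.
Delete trivial equation q(empty) =?= q(empty).
Applying the MGU to either side gives q(node(h(false,e,h(e,empty,e)),q(empty))).

q(node(h(false,e,h(e,empty,e)),q(empty)))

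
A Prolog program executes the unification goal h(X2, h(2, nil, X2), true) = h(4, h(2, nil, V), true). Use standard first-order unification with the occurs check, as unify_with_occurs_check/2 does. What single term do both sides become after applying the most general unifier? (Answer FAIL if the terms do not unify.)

h(4, h(2, nil, 4), true)

Decompose h/3: X2 = 4,  h(2, nil, X2) = h(2, nil, V),  true = true.
Bind X2 := 4; substituting into the one remaining equation that mentions X2 gives: h(2, nil, 4) = h(2, nil, V).
Decompose h/3: 2 = 2,  nil = nil,  4 = V.
Delete trivial equation 2 = 2.
Delete trivial equation nil = nil.
Bind V := 4; no other remaining equation mentions V.
Delete trivial equation true = true.
Applying the MGU to either side gives h(4, h(2, nil, 4), true).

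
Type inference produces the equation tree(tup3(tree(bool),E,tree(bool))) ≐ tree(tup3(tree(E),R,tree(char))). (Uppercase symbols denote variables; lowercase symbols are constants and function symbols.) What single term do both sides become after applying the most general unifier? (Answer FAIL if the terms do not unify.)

FAIL

Decompose tree/1: tup3(tree(bool),E,tree(bool)) ≐ tup3(tree(E),R,tree(char)).
Decompose tup3/3: tree(bool) ≐ tree(E),  E ≐ R,  tree(bool) ≐ tree(char).
Decompose tree/1: bool ≐ E.
Bind E := bool; substituting into the one remaining equation that mentions E gives: bool ≐ R.
Bind R := bool; no other remaining equation mentions R.
Decompose tree/1: bool ≐ char.
Clash: constants bool and char differ; no unifier exists.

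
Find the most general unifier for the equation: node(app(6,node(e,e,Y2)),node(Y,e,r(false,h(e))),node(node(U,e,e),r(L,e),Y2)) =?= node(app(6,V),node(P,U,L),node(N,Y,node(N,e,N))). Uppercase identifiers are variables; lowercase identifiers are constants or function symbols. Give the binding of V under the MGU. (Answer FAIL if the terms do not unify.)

Decompose node/3: app(6,node(e,e,Y2)) =?= app(6,V),  node(Y,e,r(false,h(e))) =?= node(P,U,L),  node(node(U,e,e),r(L,e),Y2) =?= node(N,Y,node(N,e,N)).
Decompose app/2: 6 =?= 6,  node(e,e,Y2) =?= V.
Delete trivial equation 6 =?= 6.
Bind V := node(e,e,Y2); no other remaining equation mentions V.
Decompose node/3: Y =?= P,  e =?= U,  r(false,h(e)) =?= L.
Bind Y := P; substituting into the one remaining equation that mentions Y gives: node(node(U,e,e),r(L,e),Y2) =?= node(N,P,node(N,e,N)).
Bind U := e; substituting into the one remaining equation that mentions U gives: node(node(e,e,e),r(L,e),Y2) =?= node(N,P,node(N,e,N)).
Bind L := r(false,h(e)); substituting into the remaining equation gives: node(node(e,e,e),r(r(false,h(e)),e),Y2) =?= node(N,P,node(N,e,N)).
Decompose node/3: node(e,e,e) =?= N,  r(r(false,h(e)),e) =?= P,  Y2 =?= node(N,e,N).
Bind N := node(e,e,e); substituting into the one remaining equation that mentions N gives: Y2 =?= node(node(e,e,e),e,node(e,e,e)).
Bind P := r(r(false,h(e)),e); no other remaining equation mentions P. Substituting into the earlier binding gives Y := r(r(false,h(e)),e).
Bind Y2 := node(node(e,e,e),e,node(e,e,e)). Substituting into the earlier binding gives V := node(e,e,node(node(e,e,e),e,node(e,e,e))).
MGU = { V ↦ node(e,e,node(node(e,e,e),e,node(e,e,e))), Y ↦ r(r(false,h(e)),e), U ↦ e, L ↦ r(false,h(e)), N ↦ node(e,e,e), P ↦ r(r(false,h(e)),e), Y2 ↦ node(node(e,e,e),e,node(e,e,e)) }, so V ↦ node(e,e,node(node(e,e,e),e,node(e,e,e))).

node(e,e,node(node(e,e,e),e,node(e,e,e)))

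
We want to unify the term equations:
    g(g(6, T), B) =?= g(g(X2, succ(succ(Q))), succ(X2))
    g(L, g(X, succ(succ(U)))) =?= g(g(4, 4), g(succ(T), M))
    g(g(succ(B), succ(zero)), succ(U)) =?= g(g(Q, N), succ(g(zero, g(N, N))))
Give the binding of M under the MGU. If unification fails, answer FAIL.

Decompose g/2: g(6, T) =?= g(X2, succ(succ(Q))),  B =?= succ(X2).
Decompose g/2: 6 =?= X2,  T =?= succ(succ(Q)).
Bind X2 := 6; substituting into the one remaining equation that mentions X2 gives: B =?= succ(6).
Bind T := succ(succ(Q)); substituting into the one remaining equation that mentions T gives: g(L, g(X, succ(succ(U)))) =?= g(g(4, 4), g(succ(succ(succ(Q))), M)).
Bind B := succ(6); substituting into the one remaining equation that mentions B gives: g(g(succ(succ(6)), succ(zero)), succ(U)) =?= g(g(Q, N), succ(g(zero, g(N, N)))).
Decompose g/2: L =?= g(4, 4),  g(X, succ(succ(U))) =?= g(succ(succ(succ(Q))), M).
Bind L := g(4, 4); no other remaining equation mentions L.
Decompose g/2: X =?= succ(succ(succ(Q))),  succ(succ(U)) =?= M.
Bind X := succ(succ(succ(Q))); no other remaining equation mentions X.
Bind M := succ(succ(U)); no other remaining equation mentions M.
Decompose g/2: g(succ(succ(6)), succ(zero)) =?= g(Q, N),  succ(U) =?= succ(g(zero, g(N, N))).
Decompose g/2: succ(succ(6)) =?= Q,  succ(zero) =?= N.
Bind Q := succ(succ(6)); no other remaining equation mentions Q. Substituting into the earlier bindings gives T := succ(succ(succ(succ(6)))), X := succ(succ(succ(succ(succ(6))))).
Bind N := succ(zero); substituting into the remaining equation gives: succ(U) =?= succ(g(zero, g(succ(zero), succ(zero)))).
Decompose succ/1: U =?= g(zero, g(succ(zero), succ(zero))).
Bind U := g(zero, g(succ(zero), succ(zero))). Substituting into the earlier binding gives M := succ(succ(g(zero, g(succ(zero), succ(zero))))).
MGU = { X2 := 6, T := succ(succ(succ(succ(6)))), B := succ(6), L := g(4, 4), X := succ(succ(succ(succ(succ(6))))), M := succ(succ(g(zero, g(succ(zero), succ(zero))))), Q := succ(succ(6)), N := succ(zero), U := g(zero, g(succ(zero), succ(zero))) }, so M := succ(succ(g(zero, g(succ(zero), succ(zero))))).

succ(succ(g(zero, g(succ(zero), succ(zero)))))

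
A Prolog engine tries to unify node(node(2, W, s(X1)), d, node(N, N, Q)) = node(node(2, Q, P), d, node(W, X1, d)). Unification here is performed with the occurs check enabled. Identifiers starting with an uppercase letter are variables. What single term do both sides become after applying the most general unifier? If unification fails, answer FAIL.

node(node(2, d, s(d)), d, node(d, d, d))

Decompose node/3: node(2, W, s(X1)) = node(2, Q, P),  d = d,  node(N, N, Q) = node(W, X1, d).
Decompose node/3: 2 = 2,  W = Q,  s(X1) = P.
Delete trivial equation 2 = 2.
Bind W := Q; substituting into the one remaining equation that mentions W gives: node(N, N, Q) = node(Q, X1, d).
Bind P := s(X1); no other remaining equation mentions P.
Delete trivial equation d = d.
Decompose node/3: N = Q,  N = X1,  Q = d.
Bind N := Q; substituting into the one remaining equation that mentions N gives: Q = X1.
Bind Q := X1; substituting into the remaining equation gives: X1 = d. Substituting into the earlier bindings gives W := X1, N := X1.
Bind X1 := d. Substituting into the earlier bindings gives W := d, P := s(d), N := d, Q := d.
Applying the MGU to either side gives node(node(2, d, s(d)), d, node(d, d, d)).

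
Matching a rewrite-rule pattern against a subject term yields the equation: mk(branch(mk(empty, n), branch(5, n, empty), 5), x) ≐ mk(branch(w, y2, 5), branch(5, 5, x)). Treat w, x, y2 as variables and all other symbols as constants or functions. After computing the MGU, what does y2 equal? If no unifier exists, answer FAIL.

FAIL

Decompose mk/2: branch(mk(empty, n), branch(5, n, empty), 5) ≐ branch(w, y2, 5),  x ≐ branch(5, 5, x).
Decompose branch/3: mk(empty, n) ≐ w,  branch(5, n, empty) ≐ y2,  5 ≐ 5.
Bind w := mk(empty, n); no other remaining equation mentions w.
Bind y2 := branch(5, n, empty); no other remaining equation mentions y2.
Delete trivial equation 5 ≐ 5.
Occurs check fails: x occurs in branch(5, 5, x); the equation x ≐ branch(5, 5, x) has no finite solution.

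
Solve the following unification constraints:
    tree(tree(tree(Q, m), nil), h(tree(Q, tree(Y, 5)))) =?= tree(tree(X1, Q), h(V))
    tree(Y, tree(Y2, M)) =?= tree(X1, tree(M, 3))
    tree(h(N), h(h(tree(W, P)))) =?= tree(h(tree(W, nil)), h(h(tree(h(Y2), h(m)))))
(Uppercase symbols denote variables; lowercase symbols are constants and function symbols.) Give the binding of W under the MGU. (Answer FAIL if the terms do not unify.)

h(3)

Decompose tree/2: tree(tree(Q, m), nil) =?= tree(X1, Q),  h(tree(Q, tree(Y, 5))) =?= h(V).
Decompose tree/2: tree(Q, m) =?= X1,  nil =?= Q.
Bind X1 := tree(Q, m); substituting into the one remaining equation that mentions X1 gives: tree(Y, tree(Y2, M)) =?= tree(tree(Q, m), tree(M, 3)).
Bind Q := nil; substituting into the 2 remaining equations that mention Q gives: h(tree(nil, tree(Y, 5))) =?= h(V),  tree(Y, tree(Y2, M)) =?= tree(tree(nil, m), tree(M, 3)). Substituting into the earlier binding gives X1 := tree(nil, m).
Decompose h/1: tree(nil, tree(Y, 5)) =?= V.
Bind V := tree(nil, tree(Y, 5)); no other remaining equation mentions V.
Decompose tree/2: Y =?= tree(nil, m),  tree(Y2, M) =?= tree(M, 3).
Bind Y := tree(nil, m); no other remaining equation mentions Y. Substituting into the earlier binding gives V := tree(nil, tree(tree(nil, m), 5)).
Decompose tree/2: Y2 =?= M,  M =?= 3.
Bind Y2 := M; substituting into the one remaining equation that mentions Y2 gives: tree(h(N), h(h(tree(W, P)))) =?= tree(h(tree(W, nil)), h(h(tree(h(M), h(m))))).
Bind M := 3; substituting into the remaining equation gives: tree(h(N), h(h(tree(W, P)))) =?= tree(h(tree(W, nil)), h(h(tree(h(3), h(m))))). Substituting into the earlier binding gives Y2 := 3.
Decompose tree/2: h(N) =?= h(tree(W, nil)),  h(h(tree(W, P))) =?= h(h(tree(h(3), h(m)))).
Decompose h/1: N =?= tree(W, nil).
Bind N := tree(W, nil); no other remaining equation mentions N.
Decompose h/1: h(tree(W, P)) =?= h(tree(h(3), h(m))).
Decompose h/1: tree(W, P) =?= tree(h(3), h(m)).
Decompose tree/2: W =?= h(3),  P =?= h(m).
Bind W := h(3); no other remaining equation mentions W. Substituting into the earlier binding gives N := tree(h(3), nil).
Bind P := h(m).
MGU = { X1 := tree(nil, m), Q := nil, V := tree(nil, tree(tree(nil, m), 5)), Y := tree(nil, m), Y2 := 3, M := 3, N := tree(h(3), nil), W := h(3), P := h(m) }, so W := h(3).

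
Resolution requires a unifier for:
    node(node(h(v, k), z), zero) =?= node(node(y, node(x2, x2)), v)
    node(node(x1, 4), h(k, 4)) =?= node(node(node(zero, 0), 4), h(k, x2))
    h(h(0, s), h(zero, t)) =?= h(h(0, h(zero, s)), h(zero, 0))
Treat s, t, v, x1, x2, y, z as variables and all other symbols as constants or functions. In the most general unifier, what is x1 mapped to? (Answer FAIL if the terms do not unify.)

FAIL

Decompose node/2: node(h(v, k), z) =?= node(y, node(x2, x2)),  zero =?= v.
Decompose node/2: h(v, k) =?= y,  z =?= node(x2, x2).
Bind y := h(v, k); no other remaining equation mentions y.
Bind z := node(x2, x2); no other remaining equation mentions z.
Bind v := zero; no other remaining equation mentions v. Substituting into the earlier binding gives y := h(zero, k).
Decompose node/2: node(x1, 4) =?= node(node(zero, 0), 4),  h(k, 4) =?= h(k, x2).
Decompose node/2: x1 =?= node(zero, 0),  4 =?= 4.
Bind x1 := node(zero, 0); no other remaining equation mentions x1.
Delete trivial equation 4 =?= 4.
Decompose h/2: k =?= k,  4 =?= x2.
Delete trivial equation k =?= k.
Bind x2 := 4; no other remaining equation mentions x2. Substituting into the earlier binding gives z := node(4, 4).
Decompose h/2: h(0, s) =?= h(0, h(zero, s)),  h(zero, t) =?= h(zero, 0).
Decompose h/2: 0 =?= 0,  s =?= h(zero, s).
Delete trivial equation 0 =?= 0.
Occurs check fails: s occurs in h(zero, s); the equation s =?= h(zero, s) has no finite solution.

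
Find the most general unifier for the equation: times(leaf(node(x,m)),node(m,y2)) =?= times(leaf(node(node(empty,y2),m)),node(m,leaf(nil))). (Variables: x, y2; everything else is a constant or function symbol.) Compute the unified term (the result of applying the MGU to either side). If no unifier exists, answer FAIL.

times(leaf(node(node(empty,leaf(nil)),m)),node(m,leaf(nil)))

Decompose times/2: leaf(node(x,m)) =?= leaf(node(node(empty,y2),m)),  node(m,y2) =?= node(m,leaf(nil)).
Decompose leaf/1: node(x,m) =?= node(node(empty,y2),m).
Decompose node/2: x =?= node(empty,y2),  m =?= m.
Bind x := node(empty,y2); no other remaining equation mentions x.
Delete trivial equation m =?= m.
Decompose node/2: m =?= m,  y2 =?= leaf(nil).
Delete trivial equation m =?= m.
Bind y2 := leaf(nil). Substituting into the earlier binding gives x := node(empty,leaf(nil)).
Applying the MGU to either side gives times(leaf(node(node(empty,leaf(nil)),m)),node(m,leaf(nil))).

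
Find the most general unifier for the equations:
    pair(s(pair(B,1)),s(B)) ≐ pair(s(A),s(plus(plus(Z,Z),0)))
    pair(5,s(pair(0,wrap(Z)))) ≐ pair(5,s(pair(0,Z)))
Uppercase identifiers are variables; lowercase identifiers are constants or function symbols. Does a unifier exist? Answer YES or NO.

Decompose pair/2: s(pair(B,1)) ≐ s(A),  s(B) ≐ s(plus(plus(Z,Z),0)).
Decompose s/1: pair(B,1) ≐ A.
Bind A := pair(B,1); no other remaining equation mentions A.
Decompose s/1: B ≐ plus(plus(Z,Z),0).
Bind B := plus(plus(Z,Z),0); no other remaining equation mentions B. Substituting into the earlier binding gives A := pair(plus(plus(Z,Z),0),1).
Decompose pair/2: 5 ≐ 5,  s(pair(0,wrap(Z))) ≐ s(pair(0,Z)).
Delete trivial equation 5 ≐ 5.
Decompose s/1: pair(0,wrap(Z)) ≐ pair(0,Z).
Decompose pair/2: 0 ≐ 0,  wrap(Z) ≐ Z.
Delete trivial equation 0 ≐ 0.
Occurs check fails: Z occurs in wrap(Z); the equation Z ≐ wrap(Z) has no finite solution.

NO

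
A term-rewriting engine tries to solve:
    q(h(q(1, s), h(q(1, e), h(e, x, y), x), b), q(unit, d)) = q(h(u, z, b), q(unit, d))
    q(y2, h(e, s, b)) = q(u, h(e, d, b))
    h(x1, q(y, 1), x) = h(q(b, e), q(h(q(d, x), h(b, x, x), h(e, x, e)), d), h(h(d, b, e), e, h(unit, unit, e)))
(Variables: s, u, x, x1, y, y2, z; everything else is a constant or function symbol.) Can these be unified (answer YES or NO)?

NO

Decompose q/2: h(q(1, s), h(q(1, e), h(e, x, y), x), b) = h(u, z, b),  q(unit, d) = q(unit, d).
Decompose h/3: q(1, s) = u,  h(q(1, e), h(e, x, y), x) = z,  b = b.
Bind u := q(1, s); substituting into the one remaining equation that mentions u gives: q(y2, h(e, s, b)) = q(q(1, s), h(e, d, b)).
Bind z := h(q(1, e), h(e, x, y), x); no other remaining equation mentions z.
Delete trivial equation b = b.
Delete trivial equation q(unit, d) = q(unit, d).
Decompose q/2: y2 = q(1, s),  h(e, s, b) = h(e, d, b).
Bind y2 := q(1, s); no other remaining equation mentions y2.
Decompose h/3: e = e,  s = d,  b = b.
Delete trivial equation e = e.
Bind s := d; no other remaining equation mentions s. Substituting into the earlier bindings gives u := q(1, d), y2 := q(1, d).
Delete trivial equation b = b.
Decompose h/3: x1 = q(b, e),  q(y, 1) = q(h(q(d, x), h(b, x, x), h(e, x, e)), d),  x = h(h(d, b, e), e, h(unit, unit, e)).
Bind x1 := q(b, e); no other remaining equation mentions x1.
Decompose q/2: y = h(q(d, x), h(b, x, x), h(e, x, e)),  1 = d.
Bind y := h(q(d, x), h(b, x, x), h(e, x, e)); no other remaining equation mentions y. Substituting into the earlier binding gives z := h(q(1, e), h(e, x, h(q(d, x), h(b, x, x), h(e, x, e))), x).
Clash: constants 1 and d differ; no unifier exists.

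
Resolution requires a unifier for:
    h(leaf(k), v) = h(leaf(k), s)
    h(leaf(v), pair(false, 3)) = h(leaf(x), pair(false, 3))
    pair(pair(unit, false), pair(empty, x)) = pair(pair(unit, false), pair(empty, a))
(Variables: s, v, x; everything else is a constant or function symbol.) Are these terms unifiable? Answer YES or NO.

YES

Decompose h/2: leaf(k) = leaf(k),  v = s.
Delete trivial equation leaf(k) = leaf(k).
Bind v := s; substituting into the one remaining equation that mentions v gives: h(leaf(s), pair(false, 3)) = h(leaf(x), pair(false, 3)).
Decompose h/2: leaf(s) = leaf(x),  pair(false, 3) = pair(false, 3).
Decompose leaf/1: s = x.
Bind s := x; no other remaining equation mentions s. Substituting into the earlier binding gives v := x.
Delete trivial equation pair(false, 3) = pair(false, 3).
Decompose pair/2: pair(unit, false) = pair(unit, false),  pair(empty, x) = pair(empty, a).
Delete trivial equation pair(unit, false) = pair(unit, false).
Decompose pair/2: empty = empty,  x = a.
Delete trivial equation empty = empty.
Bind x := a. Substituting into the earlier bindings gives v := a, s := a.
No equations remain and no clash or occurs-check failure arose, so a unifier exists.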